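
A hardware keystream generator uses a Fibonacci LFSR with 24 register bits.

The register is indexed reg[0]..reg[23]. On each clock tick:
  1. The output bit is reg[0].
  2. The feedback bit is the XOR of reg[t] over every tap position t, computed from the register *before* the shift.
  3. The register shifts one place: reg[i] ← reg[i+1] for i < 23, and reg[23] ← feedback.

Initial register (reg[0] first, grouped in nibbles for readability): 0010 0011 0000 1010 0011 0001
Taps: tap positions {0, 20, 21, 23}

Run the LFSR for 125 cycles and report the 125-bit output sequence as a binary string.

00100011000010100011000111111101101110110100100001011101011111011100100101000001100110100011011101101100100000111010111110111

k : reg_k → out_k, fb_k
0: 001000110000101000110001 → 0, fb=1
1: 010001100001010001100011 → 0, fb=1
2: 100011000010100011000111 → 1, fb=1
3: 000110000101000110001111 → 0, fb=1
4: 001100001010001100011111 → 0, fb=1
5: 011000010100011000111111 → 0, fb=1
6: 110000101000110001111111 → 1, fb=0
7: 100001010001100011111110 → 1, fb=1
8: 000010100011000111111101 → 0, fb=1
9: 000101000110001111111011 → 0, fb=0
10: 001010001100011111110110 → 0, fb=1
11: 010100011000111111101101 → 0, fb=1
12: 101000110001111111011011 → 1, fb=1
13: 010001100011111110110111 → 0, fb=0
14: 100011000111111101101110 → 1, fb=1
15: 000110001111111011011101 → 0, fb=1
16: 001100011111110110111011 → 0, fb=0
17: 011000111111101101110110 → 0, fb=1
18: 110001111111011011101101 → 1, fb=0
19: 100011111110110111011010 → 1, fb=0
20: 000111111101101110110100 → 0, fb=1
21: 001111111011011101101001 → 0, fb=0
22: 011111110110111011010010 → 0, fb=0
23: 111111101101110110100100 → 1, fb=0
24: 111111011011101101001000 → 1, fb=0
25: 111110110111011010010000 → 1, fb=1
26: 111101101110110100100001 → 1, fb=0
27: 111011011101101001000010 → 1, fb=1
28: 110110111011010010000101 → 1, fb=1
29: 101101110110100100001011 → 1, fb=1
30: 011011101101001000010111 → 0, fb=0
31: 110111011010010000101110 → 1, fb=1
32: 101110110100100001011101 → 1, fb=0
33: 011101101001000010111010 → 0, fb=1
34: 111011010010000101110101 → 1, fb=1
35: 110110100100001011101011 → 1, fb=1
36: 101101001000010111010111 → 1, fb=1
37: 011010010000101110101111 → 0, fb=1
38: 110100100001011101011111 → 1, fb=0
39: 101001000010111010111110 → 1, fb=1
40: 010010000101110101111101 → 0, fb=1
41: 100100001011101011111011 → 1, fb=1
42: 001000010111010111110111 → 0, fb=0
43: 010000101110101111101110 → 0, fb=0
44: 100001011101011111011100 → 1, fb=1
45: 000010111010111110111001 → 0, fb=0
46: 000101110101111101110010 → 0, fb=0
47: 001011101011111011100100 → 0, fb=1
48: 010111010111110111001001 → 0, fb=0
49: 101110101111101110010010 → 1, fb=1
50: 011101011111011100100101 → 0, fb=0
51: 111010111110111001001010 → 1, fb=0
52: 110101111101110010010100 → 1, fb=0
53: 101011111011100100101000 → 1, fb=0
54: 010111110111001001010000 → 0, fb=0
55: 101111101110010010100000 → 1, fb=1
56: 011111011100100101000001 → 0, fb=1
57: 111110111001001010000011 → 1, fb=0
58: 111101110010010100000110 → 1, fb=0
59: 111011100100101000001100 → 1, fb=1
60: 110111001001010000011001 → 1, fb=1
61: 101110010010100000110011 → 1, fb=0
62: 011100100101000001100110 → 0, fb=1
63: 111001001010000011001101 → 1, fb=0
64: 110010010100000110011010 → 1, fb=0
65: 100100101000001100110100 → 1, fb=0
66: 001001010000011001101000 → 0, fb=1
67: 010010100000110011010001 → 0, fb=1
68: 100101000001100110100011 → 1, fb=0
69: 001010000011001101000110 → 0, fb=1
70: 010100000110011010001101 → 0, fb=1
71: 101000001100110100011011 → 1, fb=1
72: 010000011001101000110111 → 0, fb=0
73: 100000110011010001101110 → 1, fb=1
74: 000001100110100011011101 → 0, fb=1
75: 000011001101000110111011 → 0, fb=0
76: 000110011010001101110110 → 0, fb=1
77: 001100110100011011101101 → 0, fb=1
78: 011001101000110111011011 → 0, fb=0
79: 110011010001101110110110 → 1, fb=0
80: 100110100011011101101100 → 1, fb=1
81: 001101000110111011011001 → 0, fb=0
82: 011010001101110110110010 → 0, fb=0
83: 110100011011101101100100 → 1, fb=0
84: 101000110111011011001000 → 1, fb=0
85: 010001101110110110010000 → 0, fb=0
86: 100011011101101100100000 → 1, fb=1
87: 000110111011011001000001 → 0, fb=1
88: 001101110110110010000011 → 0, fb=1
89: 011011101101100100000111 → 0, fb=0
90: 110111011011001000001110 → 1, fb=1
91: 101110110110010000011101 → 1, fb=0
92: 011101101100100000111010 → 0, fb=1
93: 111011011001000001110101 → 1, fb=1
94: 110110110010000011101011 → 1, fb=1
95: 101101100100000111010111 → 1, fb=1
96: 011011001000001110101111 → 0, fb=1
97: 110110010000011101011111 → 1, fb=0
98: 101100100000111010111110 → 1, fb=1
99: 011001000001110101111101 → 0, fb=1
100: 110010000011101011111011 → 1, fb=1
101: 100100000111010111110111 → 1, fb=1
102: 001000001110101111101111 → 0, fb=1
103: 010000011101011111011111 → 0, fb=1
104: 100000111010111110111111 → 1, fb=0
105: 000001110101111101111110 → 0, fb=0
106: 000011101011111011111100 → 0, fb=0
107: 000111010111110111111000 → 0, fb=1
108: 001110101111101111110001 → 0, fb=1
109: 011101011111011111100011 → 0, fb=1
110: 111010111110111111000111 → 1, fb=1
111: 110101111101111110001111 → 1, fb=0
112: 101011111011111100011110 → 1, fb=1
113: 010111110111111000111101 → 0, fb=1
114: 101111101111110001111011 → 1, fb=1
115: 011111011111100011110111 → 0, fb=0
116: 111110111111000111101110 → 1, fb=1
117: 111101111110001111011101 → 1, fb=0
118: 111011111100011110111010 → 1, fb=0
119: 110111111000111101110100 → 1, fb=0
120: 101111110001111011101000 → 1, fb=0
121: 011111100011110111010000 → 0, fb=0
122: 111111000111101110100000 → 1, fb=1
123: 111110001111011101000001 → 1, fb=0
124: 111100011110111010000010 → 1, fb=1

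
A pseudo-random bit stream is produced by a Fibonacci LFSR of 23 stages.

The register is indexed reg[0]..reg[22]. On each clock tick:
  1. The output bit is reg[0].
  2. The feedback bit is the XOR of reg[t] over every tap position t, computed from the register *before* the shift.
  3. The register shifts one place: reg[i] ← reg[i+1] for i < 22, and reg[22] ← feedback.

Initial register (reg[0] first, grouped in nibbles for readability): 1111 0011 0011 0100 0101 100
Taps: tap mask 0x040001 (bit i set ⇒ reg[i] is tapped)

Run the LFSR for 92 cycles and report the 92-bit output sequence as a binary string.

k : reg_k → out_k, fb_k
0: 11110011001101000101100 → 1, fb=1
1: 11100110011010001011001 → 1, fb=0
2: 11001100110100010110010 → 1, fb=0
3: 10011001101000101100100 → 1, fb=1
4: 00110011010001011001001 → 0, fb=0
5: 01100110100010110010010 → 0, fb=1
6: 11001101000101100100101 → 1, fb=1
7: 10011010001011001001011 → 1, fb=1
8: 00110100010110010010111 → 0, fb=1
9: 01101000101100100101111 → 0, fb=0
10: 11010001011001001011110 → 1, fb=0
11: 10100010110010010111100 → 1, fb=0
12: 01000101100100101111000 → 0, fb=1
13: 10001011001001011110001 → 1, fb=0
14: 00010110010010111100010 → 0, fb=0
15: 00101100100101111000100 → 0, fb=0
16: 01011001001011110001000 → 0, fb=0
17: 10110010010111100010000 → 1, fb=0
18: 01100100101111000100000 → 0, fb=0
19: 11001001011110001000000 → 1, fb=1
20: 10010010111100010000001 → 1, fb=1
21: 00100101111000100000011 → 0, fb=0
22: 01001011110001000000110 → 0, fb=0
23: 10010111100010000001100 → 1, fb=1
24: 00101111000100000011001 → 0, fb=1
25: 01011110001000000110011 → 0, fb=1
26: 10111100010000001100111 → 1, fb=1
27: 01111000100000011001111 → 0, fb=0
28: 11110001000000110011110 → 1, fb=0
29: 11100010000001100111100 → 1, fb=0
30: 11000100000011001111000 → 1, fb=0
31: 10001000000110011110000 → 1, fb=0
32: 00010000001100111100000 → 0, fb=0
33: 00100000011001111000000 → 0, fb=0
34: 01000000110011110000000 → 0, fb=0
35: 10000001100111100000000 → 1, fb=1
36: 00000011001111000000001 → 0, fb=0
37: 00000110011110000000010 → 0, fb=0
38: 00001100111100000000100 → 0, fb=0
39: 00011001111000000001000 → 0, fb=0
40: 00110011110000000010000 → 0, fb=1
41: 01100111100000000100001 → 0, fb=0
42: 11001111000000001000010 → 1, fb=1
43: 10011110000000010000101 → 1, fb=1
44: 00111100000000100001011 → 0, fb=0
45: 01111000000001000010110 → 0, fb=1
46: 11110000000010000101101 → 1, fb=1
47: 11100000000100001011011 → 1, fb=0
48: 11000000001000010110110 → 1, fb=0
49: 10000000010000101101100 → 1, fb=1
50: 00000000100001011011001 → 0, fb=1
51: 00000001000010110110011 → 0, fb=1
52: 00000010000101101100111 → 0, fb=0
53: 00000100001011011001110 → 0, fb=0
54: 00001000010110110011100 → 0, fb=1
55: 00010000101101100111001 → 0, fb=1
56: 00100001011011001110011 → 0, fb=1
57: 01000010110110011100111 → 0, fb=0
58: 10000101101100111001110 → 1, fb=1
59: 00001011011001110011101 → 0, fb=1
60: 00010110110011100111011 → 0, fb=1
61: 00101101100111001110111 → 0, fb=1
62: 01011011001110011101111 → 0, fb=0
63: 10110110011100111011110 → 1, fb=0
64: 01101100111001110111100 → 0, fb=1
65: 11011001110011101111001 → 1, fb=0
66: 10110011100111011110010 → 1, fb=0
67: 01100111001110111100100 → 0, fb=0
68: 11001110011101111001000 → 1, fb=1
69: 10011100111011110010001 → 1, fb=0
70: 00111001110111100100010 → 0, fb=0
71: 01110011101111001000100 → 0, fb=0
72: 11100111011110010001000 → 1, fb=1
73: 11001110111100100010001 → 1, fb=0
74: 10011101111001000100010 → 1, fb=1
75: 00111011110010001000101 → 0, fb=0
76: 01110111100100010001010 → 0, fb=0
77: 11101111001000100010100 → 1, fb=0
78: 11011110010001000101000 → 1, fb=1
79: 10111100100010001010001 → 1, fb=0
80: 01111001000100010100010 → 0, fb=0
81: 11110010001000101000100 → 1, fb=1
82: 11100100010001010001001 → 1, fb=1
83: 11001000100010100010011 → 1, fb=0
84: 10010001000101000100110 → 1, fb=1
85: 00100010001010001001101 → 0, fb=0
86: 01000100010100010011010 → 0, fb=1
87: 10001000101000100110101 → 1, fb=0
88: 00010001010001001101010 → 0, fb=0
89: 00100010100010011010100 → 0, fb=1
90: 01000101000100110101001 → 0, fb=0
91: 10001010001001101010010 → 1, fb=0

11110011001101000101100100101111000100000011001111000000001000010110110011100111011110010001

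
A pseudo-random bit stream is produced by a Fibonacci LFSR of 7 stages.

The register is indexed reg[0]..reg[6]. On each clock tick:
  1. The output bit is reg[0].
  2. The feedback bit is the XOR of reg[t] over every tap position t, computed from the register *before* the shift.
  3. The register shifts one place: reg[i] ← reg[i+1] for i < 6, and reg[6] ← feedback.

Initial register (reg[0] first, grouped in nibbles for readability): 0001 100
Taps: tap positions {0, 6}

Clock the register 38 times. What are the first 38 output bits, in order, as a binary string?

tick  register→output (feedback)
  0  0001100→0 (0)
  1  0011000→0 (0)
  2  0110000→0 (0)
  3  1100000→1 (1)
  4  1000001→1 (0)
  5  0000010→0 (0)
  6  0000100→0 (0)
  7  0001000→0 (0)
  8  0010000→0 (0)
  9  0100000→0 (0)
 10  1000000→1 (1)
 11  0000001→0 (1)
 12  0000011→0 (1)
 13  0000111→0 (1)
 14  0001111→0 (1)
 15  0011111→0 (1)
 16  0111111→0 (1)
 17  1111111→1 (0)
 18  1111110→1 (1)
 19  1111101→1 (0)
 20  1111010→1 (1)
 21  1110101→1 (0)
 22  1101010→1 (1)
 23  1010101→1 (0)
 24  0101010→0 (0)
 25  1010100→1 (1)
 26  0101001→0 (1)
 27  1010011→1 (0)
 28  0100110→0 (0)
 29  1001100→1 (1)
 30  0011001→0 (1)
 31  0110011→0 (1)
 32  1100111→1 (0)
 33  1001110→1 (1)
 34  0011101→0 (1)
 35  0111011→0 (1)
 36  1110111→1 (0)
 37  1101110→1 (1)

00011000001000000111111101010100110011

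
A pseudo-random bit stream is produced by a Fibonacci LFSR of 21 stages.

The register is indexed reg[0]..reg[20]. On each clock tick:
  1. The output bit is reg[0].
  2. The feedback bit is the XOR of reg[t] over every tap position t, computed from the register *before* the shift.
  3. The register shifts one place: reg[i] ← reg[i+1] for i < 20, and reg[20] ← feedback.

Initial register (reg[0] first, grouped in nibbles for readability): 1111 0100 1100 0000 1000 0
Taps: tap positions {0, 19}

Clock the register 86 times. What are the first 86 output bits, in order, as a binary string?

11110100110000001000011000101101010100000011111011011101111111100110110110001100110000

tick  register→output (feedback)
  0  111101001100000010000→1 (1)
  1  111010011000000100001→1 (1)
  2  110100110000001000011→1 (0)
  3  101001100000010000110→1 (0)
  4  010011000000100001100→0 (0)
  5  100110000001000011000→1 (1)
  6  001100000010000110001→0 (0)
  7  011000000100001100010→0 (1)
  8  110000001000011000101→1 (1)
  9  100000010000110001011→1 (0)
 10  000000100001100010110→0 (1)
 11  000001000011000101101→0 (0)
 12  000010000110001011010→0 (1)
 13  000100001100010110101→0 (0)
 14  001000011000101101010→0 (1)
 15  010000110001011010101→0 (0)
 16  100001100010110101010→1 (0)
 17  000011000101101010100→0 (0)
 18  000110001011010101000→0 (0)
 19  001100010110101010000→0 (0)
 20  011000101101010100000→0 (0)
 21  110001011010101000000→1 (1)
 22  100010110101010000001→1 (1)
 23  000101101010100000011→0 (1)
 24  001011010101000000111→0 (1)
 25  010110101010000001111→0 (1)
 26  101101010100000011111→1 (0)
 27  011010101000000111110→0 (1)
 28  110101010000001111101→1 (1)
 29  101010100000011111011→1 (0)
 30  010101000000111110110→0 (1)
 31  101010000001111101101→1 (1)
 32  010100000011111011011→0 (1)
 33  101000000111110110111→1 (0)
 34  010000001111101101110→0 (1)
 35  100000011111011011101→1 (1)
 36  000000111110110111011→0 (1)
 37  000001111101101110111→0 (1)
 38  000011111011011101111→0 (1)
 39  000111110110111011111→0 (1)
 40  001111101101110111111→0 (1)
 41  011111011011101111111→0 (1)
 42  111110110111011111111→1 (0)
 43  111101101110111111110→1 (0)
 44  111011011101111111100→1 (1)
 45  110110111011111111001→1 (1)
 46  101101110111111110011→1 (0)
 47  011011101111111100110→0 (1)
 48  110111011111111001101→1 (1)
 49  101110111111110011011→1 (0)
 50  011101111111100110110→0 (1)
 51  111011111111001101101→1 (1)
 52  110111111110011011011→1 (0)
 53  101111111100110110110→1 (0)
 54  011111111001101101100→0 (0)
 55  111111110011011011000→1 (1)
 56  111111100110110110001→1 (1)
 57  111111001101101100011→1 (0)
 58  111110011011011000110→1 (0)
 59  111100110110110001100→1 (1)
 60  111001101101100011001→1 (1)
 61  110011011011000110011→1 (0)
 62  100110110110001100110→1 (0)
 63  001101101100011001100→0 (0)
 64  011011011000110011000→0 (0)
 65  110110110001100110000→1 (1)
 66  101101100011001100001→1 (1)
 67  011011000110011000011→0 (1)
 68  110110001100110000111→1 (0)
 69  101100011001100001110→1 (0)
 70  011000110011000011100→0 (0)
 71  110001100110000111000→1 (1)
 72  100011001100001110001→1 (1)
 73  000110011000011100011→0 (1)
 74  001100110000111000111→0 (1)
 75  011001100001110001111→0 (1)
 76  110011000011100011111→1 (0)
 77  100110000111000111110→1 (0)
 78  001100001110001111100→0 (0)
 79  011000011100011111000→0 (0)
 80  110000111000111110000→1 (1)
 81  100001110001111100001→1 (1)
 82  000011100011111000011→0 (1)
 83  000111000111110000111→0 (1)
 84  001110001111100001111→0 (1)
 85  011100011111000011111→0 (1)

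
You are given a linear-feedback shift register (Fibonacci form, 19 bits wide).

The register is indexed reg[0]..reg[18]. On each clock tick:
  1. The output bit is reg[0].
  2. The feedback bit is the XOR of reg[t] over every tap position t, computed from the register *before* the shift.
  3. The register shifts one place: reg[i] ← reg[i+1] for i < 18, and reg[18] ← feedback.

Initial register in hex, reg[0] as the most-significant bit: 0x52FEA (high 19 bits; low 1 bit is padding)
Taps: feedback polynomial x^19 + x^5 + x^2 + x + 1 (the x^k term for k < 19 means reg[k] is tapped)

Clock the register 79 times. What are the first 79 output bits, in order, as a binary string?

0101001011111110101111000110010111010111001100000111100001110011110011001110010

step | reg (before) | out | fb
   0 | 0101001011111110101 | 0 | 1
   1 | 1010010111111101011 | 1 | 1
   2 | 0100101111111010111 | 0 | 1
   3 | 1001011111110101111 | 1 | 0
   4 | 0010111111101011110 | 0 | 0
   5 | 0101111111010111100 | 0 | 0
   6 | 1011111110101111000 | 1 | 1
   7 | 0111111101011110001 | 0 | 1
   8 | 1111111010111100011 | 1 | 0
   9 | 1111110101111000110 | 1 | 0
  10 | 1111101011110001100 | 1 | 1
  11 | 1111010111100011001 | 1 | 0
  12 | 1110101111000110010 | 1 | 1
  13 | 1101011110001100101 | 1 | 1
  14 | 1010111100011001011 | 1 | 1
  15 | 0101111000110010111 | 0 | 0
  16 | 1011110001100101110 | 1 | 1
  17 | 0111100011001011101 | 0 | 0
  18 | 1111000110010111010 | 1 | 1
  19 | 1110001100101110101 | 1 | 1
  20 | 1100011001011101011 | 1 | 1
  21 | 1000110010111010111 | 1 | 0
  22 | 0001100101110101110 | 0 | 0
  23 | 0011001011101011100 | 0 | 1
  24 | 0110010111010111001 | 0 | 1
  25 | 1100101110101110011 | 1 | 0
  26 | 1001011101011100110 | 1 | 0
  27 | 0010111010111001100 | 0 | 0
  28 | 0101110101110011000 | 0 | 0
  29 | 1011101011100110000 | 1 | 0
  30 | 0111010111001100000 | 0 | 1
  31 | 1110101110011000001 | 1 | 1
  32 | 1101011100110000011 | 1 | 1
  33 | 1010111001100000111 | 1 | 1
  34 | 0101110011000001111 | 0 | 0
  35 | 1011100110000011110 | 1 | 0
  36 | 0111001100000111100 | 0 | 0
  37 | 1110011000001111000 | 1 | 0
  38 | 1100110000011110000 | 1 | 1
  39 | 1001100000111100001 | 1 | 1
  40 | 0011000001111000011 | 0 | 1
  41 | 0110000011110000111 | 0 | 0
  42 | 1100000111100001110 | 1 | 0
  43 | 1000001111000011100 | 1 | 1
  44 | 0000011110000111001 | 0 | 1
  45 | 0000111100001110011 | 0 | 1
  46 | 0001111000011100111 | 0 | 1
  47 | 0011110000111001111 | 0 | 0
  48 | 0111100001110011110 | 0 | 0
  49 | 1111000011100111100 | 1 | 1
  50 | 1110000111001111001 | 1 | 1
  51 | 1100001110011110011 | 1 | 0
  52 | 1000011100111100110 | 1 | 0
  53 | 0000111001111001100 | 0 | 1
  54 | 0001110011110011001 | 0 | 1
  55 | 0011100111100110011 | 0 | 1
  56 | 0111001111001100111 | 0 | 0
  57 | 1110011110011001110 | 1 | 0
  58 | 1100111100110011100 | 1 | 1
  59 | 1001111001100111001 | 1 | 0
  60 | 0011110011001110010 | 0 | 0
  61 | 0111100110011100100 | 0 | 0
  62 | 1111001100111001000 | 1 | 1
  63 | 1110011001110010001 | 1 | 0
  64 | 1100110011100100010 | 1 | 1
  65 | 1001100111001000101 | 1 | 1
  66 | 0011001110010001011 | 0 | 1
  67 | 0110011100100010111 | 0 | 1
  68 | 1100111001000101111 | 1 | 1
  69 | 1001110010001011111 | 1 | 0
  70 | 0011100100010111110 | 0 | 1
  71 | 0111001000101111101 | 0 | 0
  72 | 1110010001011111010 | 1 | 0
  73 | 1100100010111110100 | 1 | 0
  74 | 1001000101111101000 | 1 | 1
  75 | 0010001011111010001 | 0 | 1
  76 | 0100010111110100011 | 0 | 0
  77 | 1000101111101000110 | 1 | 1
  78 | 0001011111010001101 | 0 | 1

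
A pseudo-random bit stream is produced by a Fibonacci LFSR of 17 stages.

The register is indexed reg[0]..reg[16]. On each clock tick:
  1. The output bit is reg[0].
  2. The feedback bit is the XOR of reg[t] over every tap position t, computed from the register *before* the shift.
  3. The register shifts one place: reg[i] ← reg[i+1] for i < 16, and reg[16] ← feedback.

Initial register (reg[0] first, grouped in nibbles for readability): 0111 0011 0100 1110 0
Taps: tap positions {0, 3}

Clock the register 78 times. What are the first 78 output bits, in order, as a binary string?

011100110100111001110100100111101110100000110100110101001100100100111001010000

tick  register→output (feedback)
  0  01110011010011100→0 (1)
  1  11100110100111001→1 (1)
  2  11001101001110011→1 (1)
  3  10011010011100111→1 (0)
  4  00110100111001110→0 (1)
  5  01101001110011101→0 (0)
  6  11010011100111010→1 (0)
  7  10100111001110100→1 (1)
  8  01001110011101001→0 (0)
  9  10011100111010010→1 (0)
 10  00111001110100100→0 (1)
 11  01110011101001001→0 (1)
 12  11100111010010011→1 (1)
 13  11001110100100111→1 (1)
 14  10011101001001111→1 (0)
 15  00111010010011110→0 (1)
 16  01110100100111101→0 (1)
 17  11101001001111011→1 (1)
 18  11010010011110111→1 (0)
 19  10100100111101110→1 (1)
 20  01001001111011101→0 (0)
 21  10010011110111010→1 (0)
 22  00100111101110100→0 (0)
 23  01001111011101000→0 (0)
 24  10011110111010000→1 (0)
 25  00111101110100000→0 (1)
 26  01111011101000001→0 (1)
 27  11110111010000011→1 (0)
 28  11101110100000110→1 (1)
 29  11011101000001101→1 (0)
 30  10111010000011010→1 (0)
 31  01110100000110100→0 (1)
 32  11101000001101001→1 (1)
 33  11010000011010011→1 (0)
 34  10100000110100110→1 (1)
 35  01000001101001101→0 (0)
 36  10000011010011010→1 (1)
 37  00000110100110101→0 (0)
 38  00001101001101010→0 (0)
 39  00011010011010100→0 (1)
 40  00110100110101001→0 (1)
 41  01101001101010011→0 (0)
 42  11010011010100110→1 (0)
 43  10100110101001100→1 (1)
 44  01001101010011001→0 (0)
 45  10011010100110010→1 (0)
 46  00110101001100100→0 (1)
 47  01101010011001001→0 (0)
 48  11010100110010010→1 (0)
 49  10101001100100100→1 (1)
 50  01010011001001001→0 (1)
 51  10100110010010011→1 (1)
 52  01001100100100111→0 (0)
 53  10011001001001110→1 (0)
 54  00110010010011100→0 (1)
 55  01100100100111001→0 (0)
 56  11001001001110010→1 (1)
 57  10010010011100101→1 (0)
 58  00100100111001010→0 (0)
 59  01001001110010100→0 (0)
 60  10010011100101000→1 (0)
 61  00100111001010000→0 (0)
 62  01001110010100000→0 (0)
 63  10011100101000000→1 (0)
 64  00111001010000000→0 (1)
 65  01110010100000001→0 (1)
 66  11100101000000011→1 (1)
 67  11001010000000111→1 (1)
 68  10010100000001111→1 (0)
 69  00101000000011110→0 (0)
 70  01010000000111100→0 (1)
 71  10100000001111001→1 (1)
 72  01000000011110011→0 (0)
 73  10000000111100110→1 (1)
 74  00000001111001101→0 (0)
 75  00000011110011010→0 (0)
 76  00000111100110100→0 (0)
 77  00001111001101000→0 (0)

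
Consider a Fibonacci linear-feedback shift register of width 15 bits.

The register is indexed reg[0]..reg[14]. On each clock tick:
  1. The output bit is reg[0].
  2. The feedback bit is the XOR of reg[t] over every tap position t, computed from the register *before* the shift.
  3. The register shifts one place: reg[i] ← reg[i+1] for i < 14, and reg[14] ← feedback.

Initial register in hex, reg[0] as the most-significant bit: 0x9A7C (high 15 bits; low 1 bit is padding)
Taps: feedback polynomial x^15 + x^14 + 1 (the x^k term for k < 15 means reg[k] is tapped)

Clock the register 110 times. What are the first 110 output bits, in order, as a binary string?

step | reg (before) | out | fb
   0 | 100110100111110 | 1 | 1
   1 | 001101001111101 | 0 | 1
   2 | 011010011111011 | 0 | 1
   3 | 110100111110111 | 1 | 0
   4 | 101001111101110 | 1 | 1
   5 | 010011111011101 | 0 | 1
   6 | 100111110111011 | 1 | 0
   7 | 001111101110110 | 0 | 0
   8 | 011111011101100 | 0 | 0
   9 | 111110111011000 | 1 | 1
  10 | 111101110110001 | 1 | 0
  11 | 111011101100010 | 1 | 1
  12 | 110111011000101 | 1 | 0
  13 | 101110110001010 | 1 | 1
  14 | 011101100010101 | 0 | 1
  15 | 111011000101011 | 1 | 0
  16 | 110110001010110 | 1 | 1
  17 | 101100010101101 | 1 | 0
  18 | 011000101011010 | 0 | 0
  19 | 110001010110100 | 1 | 1
  20 | 100010101101001 | 1 | 0
  21 | 000101011010010 | 0 | 0
  22 | 001010110100100 | 0 | 0
  23 | 010101101001000 | 0 | 0
  24 | 101011010010000 | 1 | 1
  25 | 010110100100001 | 0 | 1
  26 | 101101001000011 | 1 | 0
  27 | 011010010000110 | 0 | 0
  28 | 110100100001100 | 1 | 1
  29 | 101001000011001 | 1 | 0
  30 | 010010000110010 | 0 | 0
  31 | 100100001100100 | 1 | 1
  32 | 001000011001001 | 0 | 1
  33 | 010000110010011 | 0 | 1
  34 | 100001100100111 | 1 | 0
  35 | 000011001001110 | 0 | 0
  36 | 000110010011100 | 0 | 0
  37 | 001100100111000 | 0 | 0
  38 | 011001001110000 | 0 | 0
  39 | 110010011100000 | 1 | 1
  40 | 100100111000001 | 1 | 0
  41 | 001001110000010 | 0 | 0
  42 | 010011100000100 | 0 | 0
  43 | 100111000001000 | 1 | 1
  44 | 001110000010001 | 0 | 1
  45 | 011100000100011 | 0 | 1
  46 | 111000001000111 | 1 | 0
  47 | 110000010001110 | 1 | 1
  48 | 100000100011101 | 1 | 0
  49 | 000001000111010 | 0 | 0
  50 | 000010001110100 | 0 | 0
  51 | 000100011101000 | 0 | 0
  52 | 001000111010000 | 0 | 0
  53 | 010001110100000 | 0 | 0
  54 | 100011101000000 | 1 | 1
  55 | 000111010000001 | 0 | 1
  56 | 001110100000011 | 0 | 1
  57 | 011101000000111 | 0 | 1
  58 | 111010000001111 | 1 | 0
  59 | 110100000011110 | 1 | 1
  60 | 101000000111101 | 1 | 0
  61 | 010000001111010 | 0 | 0
  62 | 100000011110100 | 1 | 1
  63 | 000000111101001 | 0 | 1
  64 | 000001111010011 | 0 | 1
  65 | 000011110100111 | 0 | 1
  66 | 000111101001111 | 0 | 1
  67 | 001111010011111 | 0 | 1
  68 | 011110100111111 | 0 | 1
  69 | 111101001111111 | 1 | 0
  70 | 111010011111110 | 1 | 1
  71 | 110100111111101 | 1 | 0
  72 | 101001111111010 | 1 | 1
  73 | 010011111110101 | 0 | 1
  74 | 100111111101011 | 1 | 0
  75 | 001111111010110 | 0 | 0
  76 | 011111110101100 | 0 | 0
  77 | 111111101011000 | 1 | 1
  78 | 111111010110001 | 1 | 0
  79 | 111110101100010 | 1 | 1
  80 | 111101011000101 | 1 | 0
  81 | 111010110001010 | 1 | 1
  82 | 110101100010101 | 1 | 0
  83 | 101011000101010 | 1 | 1
  84 | 010110001010101 | 0 | 1
  85 | 101100010101011 | 1 | 0
  86 | 011000101010110 | 0 | 0
  87 | 110001010101100 | 1 | 1
  88 | 100010101011001 | 1 | 0
  89 | 000101010110010 | 0 | 0
  90 | 001010101100100 | 0 | 0
  91 | 010101011001000 | 0 | 0
  92 | 101010110010000 | 1 | 1
  93 | 010101100100001 | 0 | 1
  94 | 101011001000011 | 1 | 0
  95 | 010110010000110 | 0 | 0
  96 | 101100100001100 | 1 | 1
  97 | 011001000011001 | 0 | 1
  98 | 110010000110011 | 1 | 0
  99 | 100100001100110 | 1 | 1
 100 | 001000011001101 | 0 | 1
 101 | 010000110011011 | 0 | 1
 102 | 100001100110111 | 1 | 0
 103 | 000011001101110 | 0 | 0
 104 | 000110011011100 | 0 | 0
 105 | 001100110111000 | 0 | 0
 106 | 011001101110000 | 0 | 0
 107 | 110011011100000 | 1 | 1
 108 | 100110111000001 | 1 | 0
 109 | 001101110000010 | 0 | 0

10011010011111011101100010101101001000011001001110000010001110100000011110100111111101011000101010110010000110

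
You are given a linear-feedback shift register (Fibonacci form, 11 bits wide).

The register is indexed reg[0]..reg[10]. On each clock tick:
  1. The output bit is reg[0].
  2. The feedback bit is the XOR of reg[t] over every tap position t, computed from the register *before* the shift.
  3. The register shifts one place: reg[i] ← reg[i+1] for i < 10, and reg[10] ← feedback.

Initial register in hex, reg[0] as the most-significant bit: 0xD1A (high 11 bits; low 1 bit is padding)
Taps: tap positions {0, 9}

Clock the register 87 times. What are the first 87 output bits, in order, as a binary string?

110100011011011111000111001101011000011101101010011100010000110101111110001001100101000

k : reg_k → out_k, fb_k
0: 11010001101 → 1, fb=1
1: 10100011011 → 1, fb=0
2: 01000110110 → 0, fb=1
3: 10001101101 → 1, fb=1
4: 00011011011 → 0, fb=1
5: 00110110111 → 0, fb=1
6: 01101101111 → 0, fb=1
7: 11011011111 → 1, fb=0
8: 10110111110 → 1, fb=0
9: 01101111100 → 0, fb=0
10: 11011111000 → 1, fb=1
11: 10111110001 → 1, fb=1
12: 01111100011 → 0, fb=1
13: 11111000111 → 1, fb=0
14: 11110001110 → 1, fb=0
15: 11100011100 → 1, fb=1
16: 11000111001 → 1, fb=1
17: 10001110011 → 1, fb=0
18: 00011100110 → 0, fb=1
19: 00111001101 → 0, fb=0
20: 01110011010 → 0, fb=1
21: 11100110101 → 1, fb=1
22: 11001101011 → 1, fb=0
23: 10011010110 → 1, fb=0
24: 00110101100 → 0, fb=0
25: 01101011000 → 0, fb=0
26: 11010110000 → 1, fb=1
27: 10101100001 → 1, fb=1
28: 01011000011 → 0, fb=1
29: 10110000111 → 1, fb=0
30: 01100001110 → 0, fb=1
31: 11000011101 → 1, fb=1
32: 10000111011 → 1, fb=0
33: 00001110110 → 0, fb=1
34: 00011101101 → 0, fb=0
35: 00111011010 → 0, fb=1
36: 01110110101 → 0, fb=0
37: 11101101010 → 1, fb=0
38: 11011010100 → 1, fb=1
39: 10110101001 → 1, fb=1
40: 01101010011 → 0, fb=1
41: 11010100111 → 1, fb=0
42: 10101001110 → 1, fb=0
43: 01010011100 → 0, fb=0
44: 10100111000 → 1, fb=1
45: 01001110001 → 0, fb=0
46: 10011100010 → 1, fb=0
47: 00111000100 → 0, fb=0
48: 01110001000 → 0, fb=0
49: 11100010000 → 1, fb=1
50: 11000100001 → 1, fb=1
51: 10001000011 → 1, fb=0
52: 00010000110 → 0, fb=1
53: 00100001101 → 0, fb=0
54: 01000011010 → 0, fb=1
55: 10000110101 → 1, fb=1
56: 00001101011 → 0, fb=1
57: 00011010111 → 0, fb=1
58: 00110101111 → 0, fb=1
59: 01101011111 → 0, fb=1
60: 11010111111 → 1, fb=0
61: 10101111110 → 1, fb=0
62: 01011111100 → 0, fb=0
63: 10111111000 → 1, fb=1
64: 01111110001 → 0, fb=0
65: 11111100010 → 1, fb=0
66: 11111000100 → 1, fb=1
67: 11110001001 → 1, fb=1
68: 11100010011 → 1, fb=0
69: 11000100110 → 1, fb=0
70: 10001001100 → 1, fb=1
71: 00010011001 → 0, fb=0
72: 00100110010 → 0, fb=1
73: 01001100101 → 0, fb=0
74: 10011001010 → 1, fb=0
75: 00110010100 → 0, fb=0
76: 01100101000 → 0, fb=0
77: 11001010000 → 1, fb=1
78: 10010100001 → 1, fb=1
79: 00101000011 → 0, fb=1
80: 01010000111 → 0, fb=1
81: 10100001111 → 1, fb=0
82: 01000011110 → 0, fb=1
83: 10000111101 → 1, fb=1
84: 00001111011 → 0, fb=1
85: 00011110111 → 0, fb=1
86: 00111101111 → 0, fb=1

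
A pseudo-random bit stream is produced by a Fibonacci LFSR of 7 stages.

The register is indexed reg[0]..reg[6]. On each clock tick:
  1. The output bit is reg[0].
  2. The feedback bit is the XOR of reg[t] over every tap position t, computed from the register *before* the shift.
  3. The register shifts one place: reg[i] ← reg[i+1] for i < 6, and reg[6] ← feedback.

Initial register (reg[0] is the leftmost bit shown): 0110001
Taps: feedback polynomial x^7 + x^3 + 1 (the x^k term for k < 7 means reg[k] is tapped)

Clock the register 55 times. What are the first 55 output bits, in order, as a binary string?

0110001011101011011000001100110101001110011110110100001

k : reg_k → out_k, fb_k
0: 0110001 → 0, fb=0
1: 1100010 → 1, fb=1
2: 1000101 → 1, fb=1
3: 0001011 → 0, fb=1
4: 0010111 → 0, fb=0
5: 0101110 → 0, fb=1
6: 1011101 → 1, fb=0
7: 0111010 → 0, fb=1
8: 1110101 → 1, fb=1
9: 1101011 → 1, fb=0
10: 1010110 → 1, fb=1
11: 0101101 → 0, fb=1
12: 1011011 → 1, fb=0
13: 0110110 → 0, fb=0
14: 1101100 → 1, fb=0
15: 1011000 → 1, fb=0
16: 0110000 → 0, fb=0
17: 1100000 → 1, fb=1
18: 1000001 → 1, fb=1
19: 0000011 → 0, fb=0
20: 0000110 → 0, fb=0
21: 0001100 → 0, fb=1
22: 0011001 → 0, fb=1
23: 0110011 → 0, fb=0
24: 1100110 → 1, fb=1
25: 1001101 → 1, fb=0
26: 0011010 → 0, fb=1
27: 0110101 → 0, fb=0
28: 1101010 → 1, fb=0
29: 1010100 → 1, fb=1
30: 0101001 → 0, fb=1
31: 1010011 → 1, fb=1
32: 0100111 → 0, fb=0
33: 1001110 → 1, fb=0
34: 0011100 → 0, fb=1
35: 0111001 → 0, fb=1
36: 1110011 → 1, fb=1
37: 1100111 → 1, fb=1
38: 1001111 → 1, fb=0
39: 0011110 → 0, fb=1
40: 0111101 → 0, fb=1
41: 1111011 → 1, fb=0
42: 1110110 → 1, fb=1
43: 1101101 → 1, fb=0
44: 1011010 → 1, fb=0
45: 0110100 → 0, fb=0
46: 1101000 → 1, fb=0
47: 1010000 → 1, fb=1
48: 0100001 → 0, fb=0
49: 1000010 → 1, fb=1
50: 0000101 → 0, fb=0
51: 0001010 → 0, fb=1
52: 0010101 → 0, fb=0
53: 0101010 → 0, fb=1
54: 1010101 → 1, fb=1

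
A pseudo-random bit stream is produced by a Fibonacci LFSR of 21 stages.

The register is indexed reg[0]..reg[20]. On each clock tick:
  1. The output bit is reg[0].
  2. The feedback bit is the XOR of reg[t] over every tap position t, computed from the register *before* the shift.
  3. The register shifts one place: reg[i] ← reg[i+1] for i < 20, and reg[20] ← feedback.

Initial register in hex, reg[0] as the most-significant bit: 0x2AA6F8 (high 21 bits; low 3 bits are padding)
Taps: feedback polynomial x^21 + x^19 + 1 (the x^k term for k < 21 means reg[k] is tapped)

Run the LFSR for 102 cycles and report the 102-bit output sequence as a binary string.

001010101010011011111110111011101001001100111001001110100001111001011110010000001100001001101000000001

k : reg_k → out_k, fb_k
0: 001010101010011011111 → 0, fb=1
1: 010101010100110111111 → 0, fb=1
2: 101010101001101111111 → 1, fb=0
3: 010101010011011111110 → 0, fb=1
4: 101010100110111111101 → 1, fb=1
5: 010101001101111111011 → 0, fb=1
6: 101010011011111110111 → 1, fb=0
7: 010100110111111101110 → 0, fb=1
8: 101001101111111011101 → 1, fb=1
9: 010011011111110111011 → 0, fb=1
10: 100110111111101110111 → 1, fb=0
11: 001101111111011101110 → 0, fb=1
12: 011011111110111011101 → 0, fb=0
13: 110111111101110111010 → 1, fb=0
14: 101111111011101110100 → 1, fb=1
15: 011111110111011101001 → 0, fb=0
16: 111111101110111010010 → 1, fb=0
17: 111111011101110100100 → 1, fb=1
18: 111110111011101001001 → 1, fb=1
19: 111101110111010010011 → 1, fb=0
20: 111011101110100100110 → 1, fb=0
21: 110111011101001001100 → 1, fb=1
22: 101110111010010011001 → 1, fb=1
23: 011101110100100110011 → 0, fb=1
24: 111011101001001100111 → 1, fb=0
25: 110111010010011001110 → 1, fb=0
26: 101110100100110011100 → 1, fb=1
27: 011101001001100111001 → 0, fb=0
28: 111010010011001110010 → 1, fb=0
29: 110100100110011100100 → 1, fb=1
30: 101001001100111001001 → 1, fb=1
31: 010010011001110010011 → 0, fb=1
32: 100100110011100100111 → 1, fb=0
33: 001001100111001001110 → 0, fb=1
34: 010011001110010011101 → 0, fb=0
35: 100110011100100111010 → 1, fb=0
36: 001100111001001110100 → 0, fb=0
37: 011001110010011101000 → 0, fb=0
38: 110011100100111010000 → 1, fb=1
39: 100111001001110100001 → 1, fb=1
40: 001110010011101000011 → 0, fb=1
41: 011100100111010000111 → 0, fb=1
42: 111001001110100001111 → 1, fb=0
43: 110010011101000011110 → 1, fb=0
44: 100100111010000111100 → 1, fb=1
45: 001001110100001111001 → 0, fb=0
46: 010011101000011110010 → 0, fb=1
47: 100111010000111100101 → 1, fb=1
48: 001110100001111001011 → 0, fb=1
49: 011101000011110010111 → 0, fb=1
50: 111010000111100101111 → 1, fb=0
51: 110100001111001011110 → 1, fb=0
52: 101000011110010111100 → 1, fb=1
53: 010000111100101111001 → 0, fb=0
54: 100001111001011110010 → 1, fb=0
55: 000011110010111100100 → 0, fb=0
56: 000111100101111001000 → 0, fb=0
57: 001111001011110010000 → 0, fb=0
58: 011110010111100100000 → 0, fb=0
59: 111100101111001000000 → 1, fb=1
60: 111001011110010000001 → 1, fb=1
61: 110010111100100000011 → 1, fb=0
62: 100101111001000000110 → 1, fb=0
63: 001011110010000001100 → 0, fb=0
64: 010111100100000011000 → 0, fb=0
65: 101111001000000110000 → 1, fb=1
66: 011110010000001100001 → 0, fb=0
67: 111100100000011000010 → 1, fb=0
68: 111001000000110000100 → 1, fb=1
69: 110010000001100001001 → 1, fb=1
70: 100100000011000010011 → 1, fb=0
71: 001000000110000100110 → 0, fb=1
72: 010000001100001001101 → 0, fb=0
73: 100000011000010011010 → 1, fb=0
74: 000000110000100110100 → 0, fb=0
75: 000001100001001101000 → 0, fb=0
76: 000011000010011010000 → 0, fb=0
77: 000110000100110100000 → 0, fb=0
78: 001100001001101000000 → 0, fb=0
79: 011000010011010000000 → 0, fb=0
80: 110000100110100000000 → 1, fb=1
81: 100001001101000000001 → 1, fb=1
82: 000010011010000000011 → 0, fb=1
83: 000100110100000000111 → 0, fb=1
84: 001001101000000001111 → 0, fb=1
85: 010011010000000011111 → 0, fb=1
86: 100110100000000111111 → 1, fb=0
87: 001101000000001111110 → 0, fb=1
88: 011010000000011111101 → 0, fb=0
89: 110100000000111111010 → 1, fb=0
90: 101000000001111110100 → 1, fb=1
91: 010000000011111101001 → 0, fb=0
92: 100000000111111010010 → 1, fb=0
93: 000000001111110100100 → 0, fb=0
94: 000000011111101001000 → 0, fb=0
95: 000000111111010010000 → 0, fb=0
96: 000001111110100100000 → 0, fb=0
97: 000011111101001000000 → 0, fb=0
98: 000111111010010000000 → 0, fb=0
99: 001111110100100000000 → 0, fb=0
100: 011111101001000000000 → 0, fb=0
101: 111111010010000000000 → 1, fb=1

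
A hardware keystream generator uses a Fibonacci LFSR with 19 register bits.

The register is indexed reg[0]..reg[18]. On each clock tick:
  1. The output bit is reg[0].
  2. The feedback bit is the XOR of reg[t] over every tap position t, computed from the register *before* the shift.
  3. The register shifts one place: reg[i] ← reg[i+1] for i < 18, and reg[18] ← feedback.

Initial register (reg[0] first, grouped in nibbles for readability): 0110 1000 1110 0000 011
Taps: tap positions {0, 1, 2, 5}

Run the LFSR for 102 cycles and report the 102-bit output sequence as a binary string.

011010001110000001100000110101011010011100010011100100101110000100010100000100001011110111001100100100

step | reg (before) | out | fb
   0 | 0110100011100000011 | 0 | 0
   1 | 1101000111000000110 | 1 | 0
   2 | 1010001110000001100 | 1 | 0
   3 | 0100011100000011000 | 0 | 0
   4 | 1000111000000110000 | 1 | 0
   5 | 0001110000001100000 | 0 | 1
   6 | 0011100000011000001 | 0 | 1
   7 | 0111000000110000011 | 0 | 0
   8 | 1110000001100000110 | 1 | 1
   9 | 1100000011000001101 | 1 | 0
  10 | 1000000110000011010 | 1 | 1
  11 | 0000001100000110101 | 0 | 0
  12 | 0000011000001101010 | 0 | 1
  13 | 0000110000011010101 | 0 | 1
  14 | 0001100000110101011 | 0 | 0
  15 | 0011000001101010110 | 0 | 1
  16 | 0110000011010101101 | 0 | 0
  17 | 1100000110101011010 | 1 | 0
  18 | 1000001101010110100 | 1 | 1
  19 | 0000011010101101001 | 0 | 1
  20 | 0000110101011010011 | 0 | 1
  21 | 0001101010110100111 | 0 | 0
  22 | 0011010101101001110 | 0 | 0
  23 | 0110101011010011100 | 0 | 0
  24 | 1101010110100111000 | 1 | 1
  25 | 1010101101001110001 | 1 | 0
  26 | 0101011010011100010 | 0 | 0
  27 | 1010110100111000100 | 1 | 1
  28 | 0101101001110001001 | 0 | 1
  29 | 1011010011100010011 | 1 | 1
  30 | 0110100111000100111 | 0 | 0
  31 | 1101001110001001110 | 1 | 0
  32 | 1010011100010011100 | 1 | 1
  33 | 0100111000100111001 | 0 | 0
  34 | 1001110001001110010 | 1 | 0
  35 | 0011100010011100100 | 0 | 1
  36 | 0111000100111001001 | 0 | 0
  37 | 1110001001110010010 | 1 | 1
  38 | 1100010011100100101 | 1 | 1
  39 | 1000100111001001011 | 1 | 1
  40 | 0001001110010010111 | 0 | 0
  41 | 0010011100100101110 | 0 | 0
  42 | 0100111001001011100 | 0 | 0
  43 | 1001110010010111000 | 1 | 0
  44 | 0011100100101110000 | 0 | 1
  45 | 0111001001011100001 | 0 | 0
  46 | 1110010010111000010 | 1 | 0
  47 | 1100100101110000100 | 1 | 0
  48 | 1001001011100001000 | 1 | 1
  49 | 0010010111000010001 | 0 | 0
  50 | 0100101110000100010 | 0 | 1
  51 | 1001011100001000101 | 1 | 0
  52 | 0010111000010001010 | 0 | 0
  53 | 0101110000100010100 | 0 | 0
  54 | 1011100001000101000 | 1 | 0
  55 | 0111000010001010000 | 0 | 0
  56 | 1110000100010100000 | 1 | 1
  57 | 1100001000101000001 | 1 | 0
  58 | 1000010001010000010 | 1 | 0
  59 | 0000100010100000100 | 0 | 0
  60 | 0001000101000001000 | 0 | 0
  61 | 0010001010000010000 | 0 | 1
  62 | 0100010100000100001 | 0 | 0
  63 | 1000101000001000010 | 1 | 1
  64 | 0001010000010000101 | 0 | 1
  65 | 0010100000100001011 | 0 | 1
  66 | 0101000001000010111 | 0 | 1
  67 | 1010000010000101111 | 1 | 0
  68 | 0100000100001011110 | 0 | 1
  69 | 1000001000010111101 | 1 | 1
  70 | 0000010000101111011 | 0 | 1
  71 | 0000100001011110111 | 0 | 0
  72 | 0001000010111101110 | 0 | 0
  73 | 0010000101111011100 | 0 | 1
  74 | 0100001011110111001 | 0 | 1
  75 | 1000010111101110011 | 1 | 0
  76 | 0000101111011100110 | 0 | 0
  77 | 0001011110111001100 | 0 | 1
  78 | 0010111101110011001 | 0 | 0
  79 | 0101111011100110010 | 0 | 0
  80 | 1011110111001100100 | 1 | 1
  81 | 0111101110011001001 | 0 | 0
  82 | 1111011100110010010 | 1 | 0
  83 | 1110111001100100100 | 1 | 0
  84 | 1101110011001001000 | 1 | 1
  85 | 1011100110010010001 | 1 | 0
  86 | 0111001100100100010 | 0 | 0
  87 | 1110011001001000100 | 1 | 0
  88 | 1100110010010001000 | 1 | 1
  89 | 1001100100100010001 | 1 | 1
  90 | 0011001001000100011 | 0 | 1
  91 | 0110010010001000111 | 0 | 1
  92 | 1100100100010001111 | 1 | 0
  93 | 1001001000100011110 | 1 | 1
  94 | 0010010001000111101 | 0 | 0
  95 | 0100100010001111010 | 0 | 1
  96 | 1001000100011110101 | 1 | 1
  97 | 0010001000111101011 | 0 | 1
  98 | 0100010001111010111 | 0 | 0
  99 | 1000100011110101110 | 1 | 1
 100 | 0001000111101011101 | 0 | 0
 101 | 0010001111010111010 | 0 | 1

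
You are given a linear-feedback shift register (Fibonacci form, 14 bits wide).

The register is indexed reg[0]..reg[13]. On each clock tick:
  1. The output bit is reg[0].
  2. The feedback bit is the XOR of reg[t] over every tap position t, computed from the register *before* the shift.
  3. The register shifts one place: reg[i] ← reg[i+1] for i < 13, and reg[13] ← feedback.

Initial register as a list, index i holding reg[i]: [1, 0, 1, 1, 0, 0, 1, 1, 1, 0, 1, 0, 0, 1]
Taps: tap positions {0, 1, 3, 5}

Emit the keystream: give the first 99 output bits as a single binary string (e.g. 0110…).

101100111010010011110101010100000111110111110011010111111001001110111001011110001011110101101110000

tick  register→output (feedback)
  0  10110011101001→1 (0)
  1  01100111010010→0 (0)
  2  11001110100100→1 (1)
  3  10011101001001→1 (1)
  4  00111010010011→0 (1)
  5  01110100100111→0 (1)
  6  11101001001111→1 (0)
  7  11010010011110→1 (1)
  8  10100100111101→1 (0)
  9  01001001111010→0 (1)
 10  10010011110101→1 (0)
 11  00100111101010→0 (1)
 12  01001111010101→0 (0)
 13  10011110101010→1 (1)
 14  00111101010101→0 (0)
 15  01111010101010→0 (0)
 16  11110101010100→1 (0)
 17  11101010101000→1 (0)
 18  11010101010000→1 (0)
 19  10101010100000→1 (1)
 20  01010101000001→0 (1)
 21  10101010000011→1 (1)
 22  01010100000111→0 (1)
 23  10101000001111→1 (1)
 24  01010000011111→0 (0)
 25  10100000111110→1 (1)
 26  01000001111101→0 (1)
 27  10000011111011→1 (1)
 28  00000111110111→0 (1)
 29  00001111101111→0 (1)
 30  00011111011111→0 (0)
 31  00111110111110→0 (0)
 32  01111101111100→0 (1)
 33  11111011111001→1 (1)
 34  11110111110011→1 (0)
 35  11101111100110→1 (1)
 36  11011111001101→1 (0)
 37  10111110011010→1 (1)
 38  01111100110101→0 (1)
 39  11111001101011→1 (1)
 40  11110011010111→1 (1)
 41  11100110101111→1 (1)
 42  11001101011111→1 (1)
 43  10011010111111→1 (0)
 44  00110101111110→0 (0)
 45  01101011111100→0 (1)
 46  11010111111001→1 (0)
 47  10101111110010→1 (0)
 48  01011111100100→0 (1)
 49  10111111001001→1 (1)
 50  01111110010011→0 (1)
 51  11111100100111→1 (0)
 52  11111001001110→1 (1)
 53  11110010011101→1 (1)
 54  11100100111011→1 (1)
 55  11001001110111→1 (0)
 56  10010011101110→1 (0)
 57  00100111011100→0 (1)
 58  01001110111001→0 (0)
 59  10011101110010→1 (1)
 60  00111011100101→0 (1)
 61  01110111001011→0 (1)
 62  11101110010111→1 (1)
 63  11011100101111→1 (0)
 64  10111001011110→1 (0)
 65  01110010111100→0 (0)
 66  11100101111000→1 (1)
 67  11001011110001→1 (0)
 68  10010111100010→1 (1)
 69  00101111000101→0 (1)
 70  01011110001011→0 (1)
 71  10111100010111→1 (1)
 72  01111000101111→0 (0)
 73  11110001011110→1 (1)
 74  11100010111101→1 (0)
 75  11000101111010→1 (1)
 76  10001011110101→1 (1)
 77  00010111101011→0 (0)
 78  00101111010110→0 (1)
 79  01011110101101→0 (1)
 80  10111101011011→1 (1)
 81  01111010110111→0 (0)
 82  11110101101110→1 (0)
 83  11101011011100→1 (0)
 84  11010110111000→1 (0)
 85  10101101110000→1 (0)
 86  01011011100000→0 (0)
 87  10110111000000→1 (1)
 88  01101110000001→0 (0)
 89  11011100000010→1 (0)
 90  10111000000100→1 (0)
 91  01110000001000→0 (0)
 92  11100000010000→1 (0)
 93  11000000100000→1 (0)
 94  10000001000000→1 (1)
 95  00000010000001→0 (0)
 96  00000100000010→0 (1)
 97  00001000000101→0 (0)
 98  00010000001010→0 (1)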